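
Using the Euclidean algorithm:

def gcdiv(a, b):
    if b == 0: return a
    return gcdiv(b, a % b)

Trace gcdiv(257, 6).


gcdiv(257, 6) = gcdiv(6, 5)
gcdiv(6, 5) = gcdiv(5, 1)
gcdiv(5, 1) = gcdiv(1, 0)
gcdiv(1, 0) = 1  (base case)

1


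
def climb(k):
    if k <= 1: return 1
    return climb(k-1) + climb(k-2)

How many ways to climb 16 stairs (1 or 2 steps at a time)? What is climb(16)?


Building up from base cases:
climb(0) = 1
climb(1) = 1
climb(2) = climb(1) + climb(0) = 1 + 1 = 2
climb(3) = climb(2) + climb(1) = 2 + 1 = 3
climb(4) = climb(3) + climb(2) = 3 + 2 = 5
climb(5) = climb(4) + climb(3) = 5 + 3 = 8
climb(6) = climb(5) + climb(4) = 8 + 5 = 13
climb(7) = climb(6) + climb(5) = 13 + 8 = 21
climb(8) = climb(7) + climb(6) = 21 + 13 = 34
climb(9) = climb(8) + climb(7) = 34 + 21 = 55
climb(10) = climb(9) + climb(8) = 55 + 34 = 89
climb(11) = climb(10) + climb(9) = 89 + 55 = 144
climb(12) = climb(11) + climb(10) = 144 + 89 = 233
climb(13) = climb(12) + climb(11) = 233 + 144 = 377
climb(14) = climb(13) + climb(12) = 377 + 233 = 610
climb(15) = climb(14) + climb(13) = 610 + 377 = 987
climb(16) = climb(15) + climb(14) = 987 + 610 = 1597

1597


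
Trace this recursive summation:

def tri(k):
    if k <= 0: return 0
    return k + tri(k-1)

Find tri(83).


tri(83)
= 83 + 82 + 81 + 80 + 79 + 78 + 77 + 76 + 75 + 74 + 73 + 72 + 71 + 70 + 69 + 68 + 67 + 66 + 65 + 64 + 63 + 62 + 61 + 60 + 59 + 58 + 57 + 56 + 55 + 54 + 53 + 52 + 51 + 50 + 49 + 48 + 47 + 46 + 45 + 44 + 43 + 42 + 41 + 40 + 39 + 38 + 37 + 36 + 35 + 34 + 33 + 32 + 31 + 30 + 29 + 28 + 27 + 26 + 25 + 24 + 23 + 22 + 21 + 20 + 19 + 18 + 17 + 16 + 15 + 14 + 13 + 12 + 11 + 10 + 9 + 8 + 7 + 6 + 5 + 4 + 3 + 2 + 1 + tri(0)
= 83 + 82 + 81 + 80 + 79 + 78 + 77 + 76 + 75 + 74 + 73 + 72 + 71 + 70 + 69 + 68 + 67 + 66 + 65 + 64 + 63 + 62 + 61 + 60 + 59 + 58 + 57 + 56 + 55 + 54 + 53 + 52 + 51 + 50 + 49 + 48 + 47 + 46 + 45 + 44 + 43 + 42 + 41 + 40 + 39 + 38 + 37 + 36 + 35 + 34 + 33 + 32 + 31 + 30 + 29 + 28 + 27 + 26 + 25 + 24 + 23 + 22 + 21 + 20 + 19 + 18 + 17 + 16 + 15 + 14 + 13 + 12 + 11 + 10 + 9 + 8 + 7 + 6 + 5 + 4 + 3 + 2 + 1 + 0
= 3486

3486


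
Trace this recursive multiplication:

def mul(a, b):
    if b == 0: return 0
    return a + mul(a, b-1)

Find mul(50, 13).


mul(50, 13) = 50 + mul(50, 12)
mul(50, 12) = 50 + mul(50, 11)
mul(50, 11) = 50 + mul(50, 10)
mul(50, 10) = 50 + mul(50, 9)
mul(50, 9) = 50 + mul(50, 8)
mul(50, 8) = 50 + mul(50, 7)
mul(50, 7) = 50 + mul(50, 6)
mul(50, 6) = 50 + mul(50, 5)
mul(50, 5) = 50 + mul(50, 4)
mul(50, 4) = 50 + mul(50, 3)
mul(50, 3) = 50 + mul(50, 2)
mul(50, 2) = 50 + mul(50, 1)
mul(50, 1) = 50 + mul(50, 0)
mul(50, 0) = 0  (base case)
Total: 50 + 50 + 50 + 50 + 50 + 50 + 50 + 50 + 50 + 50 + 50 + 50 + 50 + 0 = 650

650


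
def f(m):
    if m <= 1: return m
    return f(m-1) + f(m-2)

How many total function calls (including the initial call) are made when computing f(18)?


Let C(n) = total calls for f(n)
C(0) = 1, C(1) = 1
C(2) = 1 + C(1) + C(0) = 1 + 1 + 1 = 3
C(3) = 1 + C(2) + C(1) = 1 + 3 + 1 = 5
C(4) = 1 + C(3) + C(2) = 1 + 5 + 3 = 9
C(5) = 1 + C(4) + C(3) = 1 + 9 + 5 = 15
C(6) = 1 + C(5) + C(4) = 1 + 15 + 9 = 25
C(7) = 1 + C(6) + C(5) = 1 + 25 + 15 = 41
C(8) = 1 + C(7) + C(6) = 1 + 41 + 25 = 67
C(9) = 1 + C(8) + C(7) = 1 + 67 + 41 = 109
C(10) = 1 + C(9) + C(8) = 1 + 109 + 67 = 177
C(11) = 1 + C(10) + C(9) = 1 + 177 + 109 = 287
C(12) = 1 + C(11) + C(10) = 1 + 287 + 177 = 465
C(13) = 1 + C(12) + C(11) = 1 + 465 + 287 = 753
C(14) = 1 + C(13) + C(12) = 1 + 753 + 465 = 1219
C(15) = 1 + C(14) + C(13) = 1 + 1219 + 753 = 1973
C(16) = 1 + C(15) + C(14) = 1 + 1973 + 1219 = 3193
C(17) = 1 + C(16) + C(15) = 1 + 3193 + 1973 = 5167
C(18) = 1 + C(17) + C(16) = 1 + 5167 + 3193 = 8361

8361


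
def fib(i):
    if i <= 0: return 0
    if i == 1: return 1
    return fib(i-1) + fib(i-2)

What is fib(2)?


Computing fib(2) bottom-up:
fib(0) = 0
fib(1) = 1
fib(2) = fib(1) + fib(0) = 1 + 0 = 1

1


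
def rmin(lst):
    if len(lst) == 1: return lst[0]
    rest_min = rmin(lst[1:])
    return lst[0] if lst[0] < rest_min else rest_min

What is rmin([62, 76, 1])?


rmin([62, 76, 1]): compare 62 with rmin([76, 1])
rmin([76, 1]): compare 76 with rmin([1])
rmin([1]) = 1  (base case)
Compare 76 with 1 -> 1
Compare 62 with 1 -> 1

1


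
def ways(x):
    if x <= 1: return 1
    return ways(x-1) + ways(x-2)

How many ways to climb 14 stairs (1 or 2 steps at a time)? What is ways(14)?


Building up from base cases:
ways(0) = 1
ways(1) = 1
ways(2) = ways(1) + ways(0) = 1 + 1 = 2
ways(3) = ways(2) + ways(1) = 2 + 1 = 3
ways(4) = ways(3) + ways(2) = 3 + 2 = 5
ways(5) = ways(4) + ways(3) = 5 + 3 = 8
ways(6) = ways(5) + ways(4) = 8 + 5 = 13
ways(7) = ways(6) + ways(5) = 13 + 8 = 21
ways(8) = ways(7) + ways(6) = 21 + 13 = 34
ways(9) = ways(8) + ways(7) = 34 + 21 = 55
ways(10) = ways(9) + ways(8) = 55 + 34 = 89
ways(11) = ways(10) + ways(9) = 89 + 55 = 144
ways(12) = ways(11) + ways(10) = 144 + 89 = 233
ways(13) = ways(12) + ways(11) = 233 + 144 = 377
ways(14) = ways(13) + ways(12) = 377 + 233 = 610

610


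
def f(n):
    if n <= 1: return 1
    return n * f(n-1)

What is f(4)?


f(4)
= 4 * f(3)
= 4 * 3 * f(2)
= 4 * 3 * 2 * f(1)
= 4 * 3 * 2 * 1
= 24

24


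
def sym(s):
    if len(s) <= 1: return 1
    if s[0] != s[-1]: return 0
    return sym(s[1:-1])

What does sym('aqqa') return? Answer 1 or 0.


sym('aqqa'): s[0]='a' == s[-1]='a' -> check sym('qq')
sym('qq'): s[0]='q' == s[-1]='q' -> check sym('')
sym(''): len <= 1 -> return 1  (base case)
Result: 1 (palindrome)

1


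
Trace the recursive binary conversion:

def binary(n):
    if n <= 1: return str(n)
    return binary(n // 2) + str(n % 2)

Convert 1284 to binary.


binary(1284) = binary(642) + '0'
binary(642) = binary(321) + '0'
binary(321) = binary(160) + '1'
binary(160) = binary(80) + '0'
binary(80) = binary(40) + '0'
binary(40) = binary(20) + '0'
binary(20) = binary(10) + '0'
binary(10) = binary(5) + '0'
binary(5) = binary(2) + '1'
binary(2) = binary(1) + '0'
binary(1) = '1'  (base case)
Concatenating: '1' + '0' + '1' + '0' + '0' + '0' + '0' + '0' + '1' + '0' + '0' = '10100000100'

10100000100


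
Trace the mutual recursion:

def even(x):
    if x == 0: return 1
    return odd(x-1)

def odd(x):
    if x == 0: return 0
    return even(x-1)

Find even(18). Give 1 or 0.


even(18) = odd(17)
odd(17) = even(16)
even(16) = odd(15)
odd(15) = even(14)
even(14) = odd(13)
odd(13) = even(12)
even(12) = odd(11)
odd(11) = even(10)
even(10) = odd(9)
odd(9) = even(8)
even(8) = odd(7)
odd(7) = even(6)
even(6) = odd(5)
odd(5) = even(4)
even(4) = odd(3)
odd(3) = even(2)
even(2) = odd(1)
odd(1) = even(0)
even(0) = 1  (base case)
Result: 1

1


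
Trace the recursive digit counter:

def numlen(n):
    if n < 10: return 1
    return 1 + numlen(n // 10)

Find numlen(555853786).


numlen(555853786) = 1 + numlen(55585378)
numlen(55585378) = 1 + numlen(5558537)
numlen(5558537) = 1 + numlen(555853)
numlen(555853) = 1 + numlen(55585)
numlen(55585) = 1 + numlen(5558)
numlen(5558) = 1 + numlen(555)
numlen(555) = 1 + numlen(55)
numlen(55) = 1 + numlen(5)
numlen(5) = 1  (base case: 5 < 10)
Unwinding: 1 + 1 + 1 + 1 + 1 + 1 + 1 + 1 + 1 = 9

9


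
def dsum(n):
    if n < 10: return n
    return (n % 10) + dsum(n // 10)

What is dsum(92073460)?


dsum(92073460) = 0 + dsum(9207346)
dsum(9207346) = 6 + dsum(920734)
dsum(920734) = 4 + dsum(92073)
dsum(92073) = 3 + dsum(9207)
dsum(9207) = 7 + dsum(920)
dsum(920) = 0 + dsum(92)
dsum(92) = 2 + dsum(9)
dsum(9) = 9  (base case)
Total: 0 + 6 + 4 + 3 + 7 + 0 + 2 + 9 = 31

31


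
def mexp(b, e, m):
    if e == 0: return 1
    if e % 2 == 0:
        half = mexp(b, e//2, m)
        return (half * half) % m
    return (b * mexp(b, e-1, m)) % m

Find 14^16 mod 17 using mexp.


mexp(14, 16, 17): e is even, compute mexp(14, 8, 17)
  mexp(14, 8, 17): e is even, compute mexp(14, 4, 17)
    mexp(14, 4, 17): e is even, compute mexp(14, 2, 17)
      mexp(14, 2, 17): e is even, compute mexp(14, 1, 17)
        mexp(14, 1, 17): e is odd, compute mexp(14, 0, 17)
          mexp(14, 0, 17) = 1
        (14 * 1) % 17 = 14
      half=14, (14*14) % 17 = 9
    half=9, (9*9) % 17 = 13
  half=13, (13*13) % 17 = 16
half=16, (16*16) % 17 = 1

1


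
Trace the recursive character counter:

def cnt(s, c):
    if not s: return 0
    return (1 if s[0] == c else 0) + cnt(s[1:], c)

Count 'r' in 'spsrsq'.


s[0]='s' != 'r' -> 0
s[0]='p' != 'r' -> 0
s[0]='s' != 'r' -> 0
s[0]='r' == 'r' -> 1
s[0]='s' != 'r' -> 0
s[0]='q' != 'r' -> 0
Sum: 0 + 0 + 0 + 1 + 0 + 0 = 1

1


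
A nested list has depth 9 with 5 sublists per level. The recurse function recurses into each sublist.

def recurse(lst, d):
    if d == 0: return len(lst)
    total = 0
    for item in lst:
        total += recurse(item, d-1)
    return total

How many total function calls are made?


At depth 0 (root): 1 call
At depth 1: each of 1 parents calls recurse on 5 children = 5 calls
At depth 2: each of 5 parents calls recurse on 5 children = 25 calls
At depth 3: each of 25 parents calls recurse on 5 children = 125 calls
At depth 4: each of 125 parents calls recurse on 5 children = 625 calls
At depth 5: each of 625 parents calls recurse on 5 children = 3125 calls
At depth 6: each of 3125 parents calls recurse on 5 children = 15625 calls
At depth 7: each of 15625 parents calls recurse on 5 children = 78125 calls
At depth 8: each of 78125 parents calls recurse on 5 children = 390625 calls
At depth 9: each of 390625 parents calls recurse on 5 children = 1953125 calls
Total: 1 + 5 + 25 + 125 + 625 + 3125 + 15625 + 78125 + 390625 + 1953125 = 2441406

2441406


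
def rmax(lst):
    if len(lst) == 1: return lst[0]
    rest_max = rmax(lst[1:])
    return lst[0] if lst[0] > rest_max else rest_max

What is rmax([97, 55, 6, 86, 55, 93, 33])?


rmax([97, 55, 6, 86, 55, 93, 33]): compare 97 with rmax([55, 6, 86, 55, 93, 33])
rmax([55, 6, 86, 55, 93, 33]): compare 55 with rmax([6, 86, 55, 93, 33])
rmax([6, 86, 55, 93, 33]): compare 6 with rmax([86, 55, 93, 33])
rmax([86, 55, 93, 33]): compare 86 with rmax([55, 93, 33])
rmax([55, 93, 33]): compare 55 with rmax([93, 33])
rmax([93, 33]): compare 93 with rmax([33])
rmax([33]) = 33  (base case)
Compare 93 with 33 -> 93
Compare 55 with 93 -> 93
Compare 86 with 93 -> 93
Compare 6 with 93 -> 93
Compare 55 with 93 -> 93
Compare 97 with 93 -> 97

97


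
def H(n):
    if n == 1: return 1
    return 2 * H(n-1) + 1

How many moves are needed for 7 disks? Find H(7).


H(7) = 2 * H(6) + 1
H(6) = 2 * H(5) + 1
H(5) = 2 * H(4) + 1
H(4) = 2 * H(3) + 1
H(3) = 2 * H(2) + 1
H(2) = 2 * H(1) + 1
H(1) = 1  (base case)
H(2) = 2 * 1 + 1 = 3
H(3) = 2 * 3 + 1 = 7
H(4) = 2 * 7 + 1 = 15
H(5) = 2 * 15 + 1 = 31
H(6) = 2 * 31 + 1 = 63
H(7) = 2 * 63 + 1 = 127

127


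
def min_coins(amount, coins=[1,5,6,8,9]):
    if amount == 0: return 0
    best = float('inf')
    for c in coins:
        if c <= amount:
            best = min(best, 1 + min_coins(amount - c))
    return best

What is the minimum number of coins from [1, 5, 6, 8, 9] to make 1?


Building up with DP:
min_coins(0) = 0
min_coins(1) = min(1+min_coins(0)=1+0=1) = 1

1


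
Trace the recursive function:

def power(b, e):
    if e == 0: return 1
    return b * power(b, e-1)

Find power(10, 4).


power(10, 4)
= 10 * power(10, 3)
= 10 * 10 * power(10, 2)
= 10 * 10 * 10 * power(10, 1)
= 10 * 10 * 10 * 10 * power(10, 0)
= 10 * 10 * 10 * 10 * 1
= 10000

10000


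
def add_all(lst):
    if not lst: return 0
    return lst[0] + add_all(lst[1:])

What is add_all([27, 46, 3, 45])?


add_all([27, 46, 3, 45]) = 27 + add_all([46, 3, 45])
add_all([46, 3, 45]) = 46 + add_all([3, 45])
add_all([3, 45]) = 3 + add_all([45])
add_all([45]) = 45 + add_all([])
add_all([]) = 0  (base case)
Total: 27 + 46 + 3 + 45 + 0 = 121

121


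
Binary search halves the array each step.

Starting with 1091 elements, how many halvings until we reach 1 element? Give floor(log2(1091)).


1091 / 2 = 545
545 / 2 = 272
272 / 2 = 136
136 / 2 = 68
68 / 2 = 34
34 / 2 = 17
17 / 2 = 8
8 / 2 = 4
4 / 2 = 2
2 / 2 = 1
Reached 1 after 10 halvings

10


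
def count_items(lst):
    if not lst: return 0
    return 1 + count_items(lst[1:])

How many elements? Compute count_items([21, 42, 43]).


count_items([21, 42, 43]) = 1 + count_items([42, 43])
count_items([42, 43]) = 1 + count_items([43])
count_items([43]) = 1 + count_items([])
count_items([]) = 0  (base case)
Unwinding: 1 + 1 + 1 + 0 = 3

3


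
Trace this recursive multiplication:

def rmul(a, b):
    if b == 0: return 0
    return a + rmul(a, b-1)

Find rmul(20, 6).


rmul(20, 6) = 20 + rmul(20, 5)
rmul(20, 5) = 20 + rmul(20, 4)
rmul(20, 4) = 20 + rmul(20, 3)
rmul(20, 3) = 20 + rmul(20, 2)
rmul(20, 2) = 20 + rmul(20, 1)
rmul(20, 1) = 20 + rmul(20, 0)
rmul(20, 0) = 0  (base case)
Total: 20 + 20 + 20 + 20 + 20 + 20 + 0 = 120

120


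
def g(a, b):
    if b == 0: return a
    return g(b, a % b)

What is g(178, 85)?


g(178, 85) = g(85, 8)
g(85, 8) = g(8, 5)
g(8, 5) = g(5, 3)
g(5, 3) = g(3, 2)
g(3, 2) = g(2, 1)
g(2, 1) = g(1, 0)
g(1, 0) = 1  (base case)

1


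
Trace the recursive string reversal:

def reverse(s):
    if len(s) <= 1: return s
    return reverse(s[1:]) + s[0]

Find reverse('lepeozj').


reverse('lepeozj') = reverse('epeozj') + 'l'
reverse('epeozj') = reverse('peozj') + 'e'
reverse('peozj') = reverse('eozj') + 'p'
reverse('eozj') = reverse('ozj') + 'e'
reverse('ozj') = reverse('zj') + 'o'
reverse('zj') = reverse('j') + 'z'
reverse('j') = 'j'  (base case)
Concatenating: 'j' + 'z' + 'o' + 'e' + 'p' + 'e' + 'l' = 'jzoepel'

jzoepel


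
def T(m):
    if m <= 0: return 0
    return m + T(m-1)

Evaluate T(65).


T(65)
= 65 + 64 + 63 + 62 + 61 + 60 + 59 + 58 + 57 + 56 + 55 + 54 + 53 + 52 + 51 + 50 + 49 + 48 + 47 + 46 + 45 + 44 + 43 + 42 + 41 + 40 + 39 + 38 + 37 + 36 + 35 + 34 + 33 + 32 + 31 + 30 + 29 + 28 + 27 + 26 + 25 + 24 + 23 + 22 + 21 + 20 + 19 + 18 + 17 + 16 + 15 + 14 + 13 + 12 + 11 + 10 + 9 + 8 + 7 + 6 + 5 + 4 + 3 + 2 + 1 + T(0)
= 65 + 64 + 63 + 62 + 61 + 60 + 59 + 58 + 57 + 56 + 55 + 54 + 53 + 52 + 51 + 50 + 49 + 48 + 47 + 46 + 45 + 44 + 43 + 42 + 41 + 40 + 39 + 38 + 37 + 36 + 35 + 34 + 33 + 32 + 31 + 30 + 29 + 28 + 27 + 26 + 25 + 24 + 23 + 22 + 21 + 20 + 19 + 18 + 17 + 16 + 15 + 14 + 13 + 12 + 11 + 10 + 9 + 8 + 7 + 6 + 5 + 4 + 3 + 2 + 1 + 0
= 2145

2145


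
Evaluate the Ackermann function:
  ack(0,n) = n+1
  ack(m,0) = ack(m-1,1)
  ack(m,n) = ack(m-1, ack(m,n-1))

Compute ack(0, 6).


ack(0, 6) = 7
Result: ack(0, 6) = 7

7


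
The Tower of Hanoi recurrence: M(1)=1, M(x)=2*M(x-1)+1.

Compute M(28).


M(28) = 2 * M(27) + 1
M(27) = 2 * M(26) + 1
M(26) = 2 * M(25) + 1
M(25) = 2 * M(24) + 1
M(24) = 2 * M(23) + 1
M(23) = 2 * M(22) + 1
M(22) = 2 * M(21) + 1
M(21) = 2 * M(20) + 1
M(20) = 2 * M(19) + 1
M(19) = 2 * M(18) + 1
M(18) = 2 * M(17) + 1
M(17) = 2 * M(16) + 1
M(16) = 2 * M(15) + 1
M(15) = 2 * M(14) + 1
M(14) = 2 * M(13) + 1
M(13) = 2 * M(12) + 1
M(12) = 2 * M(11) + 1
M(11) = 2 * M(10) + 1
M(10) = 2 * M(9) + 1
M(9) = 2 * M(8) + 1
M(8) = 2 * M(7) + 1
M(7) = 2 * M(6) + 1
M(6) = 2 * M(5) + 1
M(5) = 2 * M(4) + 1
M(4) = 2 * M(3) + 1
M(3) = 2 * M(2) + 1
M(2) = 2 * M(1) + 1
M(1) = 1  (base case)
M(2) = 2 * 1 + 1 = 3
M(3) = 2 * 3 + 1 = 7
M(4) = 2 * 7 + 1 = 15
M(5) = 2 * 15 + 1 = 31
M(6) = 2 * 31 + 1 = 63
M(7) = 2 * 63 + 1 = 127
M(8) = 2 * 127 + 1 = 255
M(9) = 2 * 255 + 1 = 511
M(10) = 2 * 511 + 1 = 1023
M(11) = 2 * 1023 + 1 = 2047
M(12) = 2 * 2047 + 1 = 4095
M(13) = 2 * 4095 + 1 = 8191
M(14) = 2 * 8191 + 1 = 16383
M(15) = 2 * 16383 + 1 = 32767
M(16) = 2 * 32767 + 1 = 65535
M(17) = 2 * 65535 + 1 = 131071
M(18) = 2 * 131071 + 1 = 262143
M(19) = 2 * 262143 + 1 = 524287
M(20) = 2 * 524287 + 1 = 1048575
M(21) = 2 * 1048575 + 1 = 2097151
M(22) = 2 * 2097151 + 1 = 4194303
M(23) = 2 * 4194303 + 1 = 8388607
M(24) = 2 * 8388607 + 1 = 16777215
M(25) = 2 * 16777215 + 1 = 33554431
M(26) = 2 * 33554431 + 1 = 67108863
M(27) = 2 * 67108863 + 1 = 134217727
M(28) = 2 * 134217727 + 1 = 268435455

268435455


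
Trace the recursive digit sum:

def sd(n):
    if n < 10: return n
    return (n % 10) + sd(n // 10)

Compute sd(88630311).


sd(88630311) = 1 + sd(8863031)
sd(8863031) = 1 + sd(886303)
sd(886303) = 3 + sd(88630)
sd(88630) = 0 + sd(8863)
sd(8863) = 3 + sd(886)
sd(886) = 6 + sd(88)
sd(88) = 8 + sd(8)
sd(8) = 8  (base case)
Total: 1 + 1 + 3 + 0 + 3 + 6 + 8 + 8 = 30

30


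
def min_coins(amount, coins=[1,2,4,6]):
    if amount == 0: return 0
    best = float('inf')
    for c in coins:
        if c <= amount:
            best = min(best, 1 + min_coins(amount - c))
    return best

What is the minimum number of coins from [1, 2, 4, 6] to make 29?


Building up with DP:
min_coins(0) = 0
min_coins(1) = min(1+min_coins(0)=1+0=1) = 1
min_coins(2) = min(1+min_coins(1)=1+1=2, 1+min_coins(0)=1+0=1) = 1
min_coins(3) = min(1+min_coins(2)=1+1=2, 1+min_coins(1)=1+1=2) = 2
min_coins(4) = min(1+min_coins(3)=1+2=3, 1+min_coins(2)=1+1=2, 1+min_coins(0)=1+0=1) = 1
min_coins(5) = min(1+min_coins(4)=1+1=2, 1+min_coins(3)=1+2=3, 1+min_coins(1)=1+1=2) = 2
min_coins(6) = min(1+min_coins(5)=1+2=3, 1+min_coins(4)=1+1=2, 1+min_coins(2)=1+1=2, 1+min_coins(0)=1+0=1) = 1
min_coins(7) = min(1+min_coins(6)=1+1=2, 1+min_coins(5)=1+2=3, 1+min_coins(3)=1+2=3, 1+min_coins(1)=1+1=2) = 2
min_coins(8) = min(1+min_coins(7)=1+2=3, 1+min_coins(6)=1+1=2, 1+min_coins(4)=1+1=2, 1+min_coins(2)=1+1=2) = 2
min_coins(9) = min(1+min_coins(8)=1+2=3, 1+min_coins(7)=1+2=3, 1+min_coins(5)=1+2=3, 1+min_coins(3)=1+2=3) = 3
min_coins(10) = min(1+min_coins(9)=1+3=4, 1+min_coins(8)=1+2=3, 1+min_coins(6)=1+1=2, 1+min_coins(4)=1+1=2) = 2
min_coins(11) = min(1+min_coins(10)=1+2=3, 1+min_coins(9)=1+3=4, 1+min_coins(7)=1+2=3, 1+min_coins(5)=1+2=3) = 3
min_coins(12) = min(1+min_coins(11)=1+3=4, 1+min_coins(10)=1+2=3, 1+min_coins(8)=1+2=3, 1+min_coins(6)=1+1=2) = 2
min_coins(13) = min(1+min_coins(12)=1+2=3, 1+min_coins(11)=1+3=4, 1+min_coins(9)=1+3=4, 1+min_coins(7)=1+2=3) = 3
min_coins(14) = min(1+min_coins(13)=1+3=4, 1+min_coins(12)=1+2=3, 1+min_coins(10)=1+2=3, 1+min_coins(8)=1+2=3) = 3
min_coins(15) = min(1+min_coins(14)=1+3=4, 1+min_coins(13)=1+3=4, 1+min_coins(11)=1+3=4, 1+min_coins(9)=1+3=4) = 4
min_coins(16) = min(1+min_coins(15)=1+4=5, 1+min_coins(14)=1+3=4, 1+min_coins(12)=1+2=3, 1+min_coins(10)=1+2=3) = 3
min_coins(17) = min(1+min_coins(16)=1+3=4, 1+min_coins(15)=1+4=5, 1+min_coins(13)=1+3=4, 1+min_coins(11)=1+3=4) = 4
min_coins(18) = min(1+min_coins(17)=1+4=5, 1+min_coins(16)=1+3=4, 1+min_coins(14)=1+3=4, 1+min_coins(12)=1+2=3) = 3
min_coins(19) = min(1+min_coins(18)=1+3=4, 1+min_coins(17)=1+4=5, 1+min_coins(15)=1+4=5, 1+min_coins(13)=1+3=4) = 4
min_coins(20) = min(1+min_coins(19)=1+4=5, 1+min_coins(18)=1+3=4, 1+min_coins(16)=1+3=4, 1+min_coins(14)=1+3=4) = 4
min_coins(21) = min(1+min_coins(20)=1+4=5, 1+min_coins(19)=1+4=5, 1+min_coins(17)=1+4=5, 1+min_coins(15)=1+4=5) = 5
min_coins(22) = min(1+min_coins(21)=1+5=6, 1+min_coins(20)=1+4=5, 1+min_coins(18)=1+3=4, 1+min_coins(16)=1+3=4) = 4
min_coins(23) = min(1+min_coins(22)=1+4=5, 1+min_coins(21)=1+5=6, 1+min_coins(19)=1+4=5, 1+min_coins(17)=1+4=5) = 5
min_coins(24) = min(1+min_coins(23)=1+5=6, 1+min_coins(22)=1+4=5, 1+min_coins(20)=1+4=5, 1+min_coins(18)=1+3=4) = 4
min_coins(25) = min(1+min_coins(24)=1+4=5, 1+min_coins(23)=1+5=6, 1+min_coins(21)=1+5=6, 1+min_coins(19)=1+4=5) = 5
min_coins(26) = min(1+min_coins(25)=1+5=6, 1+min_coins(24)=1+4=5, 1+min_coins(22)=1+4=5, 1+min_coins(20)=1+4=5) = 5
min_coins(27) = min(1+min_coins(26)=1+5=6, 1+min_coins(25)=1+5=6, 1+min_coins(23)=1+5=6, 1+min_coins(21)=1+5=6) = 6
min_coins(28) = min(1+min_coins(27)=1+6=7, 1+min_coins(26)=1+5=6, 1+min_coins(24)=1+4=5, 1+min_coins(22)=1+4=5) = 5
min_coins(29) = min(1+min_coins(28)=1+5=6, 1+min_coins(27)=1+6=7, 1+min_coins(25)=1+5=6, 1+min_coins(23)=1+5=6) = 6

6


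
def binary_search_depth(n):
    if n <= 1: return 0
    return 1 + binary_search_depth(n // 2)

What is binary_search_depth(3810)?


3810 / 2 = 1905
1905 / 2 = 952
952 / 2 = 476
476 / 2 = 238
238 / 2 = 119
119 / 2 = 59
59 / 2 = 29
29 / 2 = 14
14 / 2 = 7
7 / 2 = 3
3 / 2 = 1
Reached 1 after 11 halvings

11


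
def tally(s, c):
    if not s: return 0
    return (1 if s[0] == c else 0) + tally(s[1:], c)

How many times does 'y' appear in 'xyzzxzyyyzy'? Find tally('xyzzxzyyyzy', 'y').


s[0]='x' != 'y' -> 0
s[0]='y' == 'y' -> 1
s[0]='z' != 'y' -> 0
s[0]='z' != 'y' -> 0
s[0]='x' != 'y' -> 0
s[0]='z' != 'y' -> 0
s[0]='y' == 'y' -> 1
s[0]='y' == 'y' -> 1
s[0]='y' == 'y' -> 1
s[0]='z' != 'y' -> 0
s[0]='y' == 'y' -> 1
Sum: 0 + 1 + 0 + 0 + 0 + 0 + 1 + 1 + 1 + 0 + 1 = 5

5


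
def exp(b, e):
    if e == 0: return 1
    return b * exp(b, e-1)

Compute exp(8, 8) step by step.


exp(8, 8)
= 8 * exp(8, 7)
= 8 * 8 * exp(8, 6)
= 8 * 8 * 8 * exp(8, 5)
= 8 * 8 * 8 * 8 * exp(8, 4)
= 8 * 8 * 8 * 8 * 8 * exp(8, 3)
= 8 * 8 * 8 * 8 * 8 * 8 * exp(8, 2)
= 8 * 8 * 8 * 8 * 8 * 8 * 8 * exp(8, 1)
= 8 * 8 * 8 * 8 * 8 * 8 * 8 * 8 * exp(8, 0)
= 8 * 8 * 8 * 8 * 8 * 8 * 8 * 8 * 1
= 16777216

16777216


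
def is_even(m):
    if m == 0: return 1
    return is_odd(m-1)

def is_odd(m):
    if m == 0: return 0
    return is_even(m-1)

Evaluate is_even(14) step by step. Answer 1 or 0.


is_even(14) = is_odd(13)
is_odd(13) = is_even(12)
is_even(12) = is_odd(11)
is_odd(11) = is_even(10)
is_even(10) = is_odd(9)
is_odd(9) = is_even(8)
is_even(8) = is_odd(7)
is_odd(7) = is_even(6)
is_even(6) = is_odd(5)
is_odd(5) = is_even(4)
is_even(4) = is_odd(3)
is_odd(3) = is_even(2)
is_even(2) = is_odd(1)
is_odd(1) = is_even(0)
is_even(0) = 1  (base case)
Result: 1

1


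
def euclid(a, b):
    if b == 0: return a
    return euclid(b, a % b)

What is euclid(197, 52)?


euclid(197, 52) = euclid(52, 41)
euclid(52, 41) = euclid(41, 11)
euclid(41, 11) = euclid(11, 8)
euclid(11, 8) = euclid(8, 3)
euclid(8, 3) = euclid(3, 2)
euclid(3, 2) = euclid(2, 1)
euclid(2, 1) = euclid(1, 0)
euclid(1, 0) = 1  (base case)

1


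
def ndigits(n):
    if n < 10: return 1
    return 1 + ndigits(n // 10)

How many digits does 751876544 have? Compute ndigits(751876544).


ndigits(751876544) = 1 + ndigits(75187654)
ndigits(75187654) = 1 + ndigits(7518765)
ndigits(7518765) = 1 + ndigits(751876)
ndigits(751876) = 1 + ndigits(75187)
ndigits(75187) = 1 + ndigits(7518)
ndigits(7518) = 1 + ndigits(751)
ndigits(751) = 1 + ndigits(75)
ndigits(75) = 1 + ndigits(7)
ndigits(7) = 1  (base case: 7 < 10)
Unwinding: 1 + 1 + 1 + 1 + 1 + 1 + 1 + 1 + 1 = 9

9


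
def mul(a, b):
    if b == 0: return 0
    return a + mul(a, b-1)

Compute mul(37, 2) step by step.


mul(37, 2) = 37 + mul(37, 1)
mul(37, 1) = 37 + mul(37, 0)
mul(37, 0) = 0  (base case)
Total: 37 + 37 + 0 = 74

74


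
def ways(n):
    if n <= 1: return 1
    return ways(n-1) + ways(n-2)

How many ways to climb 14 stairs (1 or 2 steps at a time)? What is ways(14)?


Building up from base cases:
ways(0) = 1
ways(1) = 1
ways(2) = ways(1) + ways(0) = 1 + 1 = 2
ways(3) = ways(2) + ways(1) = 2 + 1 = 3
ways(4) = ways(3) + ways(2) = 3 + 2 = 5
ways(5) = ways(4) + ways(3) = 5 + 3 = 8
ways(6) = ways(5) + ways(4) = 8 + 5 = 13
ways(7) = ways(6) + ways(5) = 13 + 8 = 21
ways(8) = ways(7) + ways(6) = 21 + 13 = 34
ways(9) = ways(8) + ways(7) = 34 + 21 = 55
ways(10) = ways(9) + ways(8) = 55 + 34 = 89
ways(11) = ways(10) + ways(9) = 89 + 55 = 144
ways(12) = ways(11) + ways(10) = 144 + 89 = 233
ways(13) = ways(12) + ways(11) = 233 + 144 = 377
ways(14) = ways(13) + ways(12) = 377 + 233 = 610

610


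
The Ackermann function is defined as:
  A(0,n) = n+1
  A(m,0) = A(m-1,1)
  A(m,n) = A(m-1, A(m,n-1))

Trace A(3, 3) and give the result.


A(3, 3) = A(2, A(3, 2))
  A(3, 2) = A(2, A(3, 1))
    A(3, 1) = A(2, A(3, 0))
      A(3, 0) = A(2, 1)
        A(2, 1) = A(1, A(2, 0))
          A(2, 0) = A(1, 1)
          A(1, 1) = A(0, A(1, 0))
          A(1, 0) = A(0, 1)
          A(0, 1) = 2
            = A(0, 2)
          A(0, 2) = 3
          = A(1, 3)
          A(1, 3) = A(0, A(1, 2))
          A(1, 2) = A(0, A(1, 1))
          A(1, 1) = A(0, A(1, 0))
          A(1, 0) = A(0, 1)
          A(0, 1) = 2
            = A(0, 2)
          A(0, 2) = 3
            = A(0, 3)
          A(0, 3) = 4
            = A(0, 4)
          A(0, 4) = 5
      = A(2, 5)
      A(2, 5) = A(1, A(2, 4))
... (trace truncated)
Result: A(3, 3) = 61

61


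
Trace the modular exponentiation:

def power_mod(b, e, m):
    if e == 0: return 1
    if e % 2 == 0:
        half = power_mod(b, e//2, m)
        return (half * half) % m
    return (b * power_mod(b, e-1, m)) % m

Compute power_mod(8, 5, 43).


power_mod(8, 5, 43): e is odd, compute power_mod(8, 4, 43)
  power_mod(8, 4, 43): e is even, compute power_mod(8, 2, 43)
    power_mod(8, 2, 43): e is even, compute power_mod(8, 1, 43)
      power_mod(8, 1, 43): e is odd, compute power_mod(8, 0, 43)
        power_mod(8, 0, 43) = 1
      (8 * 1) % 43 = 8
    half=8, (8*8) % 43 = 21
  half=21, (21*21) % 43 = 11
(8 * 11) % 43 = 2

2


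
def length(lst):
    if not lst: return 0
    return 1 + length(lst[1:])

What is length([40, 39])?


length([40, 39]) = 1 + length([39])
length([39]) = 1 + length([])
length([]) = 0  (base case)
Unwinding: 1 + 1 + 0 = 2

2


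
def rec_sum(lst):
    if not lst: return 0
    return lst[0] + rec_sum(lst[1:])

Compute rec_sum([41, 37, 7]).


rec_sum([41, 37, 7]) = 41 + rec_sum([37, 7])
rec_sum([37, 7]) = 37 + rec_sum([7])
rec_sum([7]) = 7 + rec_sum([])
rec_sum([]) = 0  (base case)
Total: 41 + 37 + 7 + 0 = 85

85


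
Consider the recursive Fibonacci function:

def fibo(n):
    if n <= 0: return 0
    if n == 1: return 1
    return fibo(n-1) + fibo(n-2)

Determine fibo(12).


Computing fibo(12) bottom-up:
fibo(0) = 0
fibo(1) = 1
fibo(2) = fibo(1) + fibo(0) = 1 + 0 = 1
fibo(3) = fibo(2) + fibo(1) = 1 + 1 = 2
fibo(4) = fibo(3) + fibo(2) = 2 + 1 = 3
fibo(5) = fibo(4) + fibo(3) = 3 + 2 = 5
fibo(6) = fibo(5) + fibo(4) = 5 + 3 = 8
fibo(7) = fibo(6) + fibo(5) = 8 + 5 = 13
fibo(8) = fibo(7) + fibo(6) = 13 + 8 = 21
fibo(9) = fibo(8) + fibo(7) = 21 + 13 = 34
fibo(10) = fibo(9) + fibo(8) = 34 + 21 = 55
fibo(11) = fibo(10) + fibo(9) = 55 + 34 = 89
fibo(12) = fibo(11) + fibo(10) = 89 + 55 = 144

144


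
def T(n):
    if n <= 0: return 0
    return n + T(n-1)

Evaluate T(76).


T(76)
= 76 + 75 + 74 + 73 + 72 + 71 + 70 + 69 + 68 + 67 + 66 + 65 + 64 + 63 + 62 + 61 + 60 + 59 + 58 + 57 + 56 + 55 + 54 + 53 + 52 + 51 + 50 + 49 + 48 + 47 + 46 + 45 + 44 + 43 + 42 + 41 + 40 + 39 + 38 + 37 + 36 + 35 + 34 + 33 + 32 + 31 + 30 + 29 + 28 + 27 + 26 + 25 + 24 + 23 + 22 + 21 + 20 + 19 + 18 + 17 + 16 + 15 + 14 + 13 + 12 + 11 + 10 + 9 + 8 + 7 + 6 + 5 + 4 + 3 + 2 + 1 + T(0)
= 76 + 75 + 74 + 73 + 72 + 71 + 70 + 69 + 68 + 67 + 66 + 65 + 64 + 63 + 62 + 61 + 60 + 59 + 58 + 57 + 56 + 55 + 54 + 53 + 52 + 51 + 50 + 49 + 48 + 47 + 46 + 45 + 44 + 43 + 42 + 41 + 40 + 39 + 38 + 37 + 36 + 35 + 34 + 33 + 32 + 31 + 30 + 29 + 28 + 27 + 26 + 25 + 24 + 23 + 22 + 21 + 20 + 19 + 18 + 17 + 16 + 15 + 14 + 13 + 12 + 11 + 10 + 9 + 8 + 7 + 6 + 5 + 4 + 3 + 2 + 1 + 0
= 2926

2926


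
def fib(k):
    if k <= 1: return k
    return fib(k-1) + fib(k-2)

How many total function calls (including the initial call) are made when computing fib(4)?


Let C(n) = total calls for fib(n)
C(0) = 1, C(1) = 1
C(2) = 1 + C(1) + C(0) = 1 + 1 + 1 = 3
C(3) = 1 + C(2) + C(1) = 1 + 3 + 1 = 5
C(4) = 1 + C(3) + C(2) = 1 + 5 + 3 = 9

9


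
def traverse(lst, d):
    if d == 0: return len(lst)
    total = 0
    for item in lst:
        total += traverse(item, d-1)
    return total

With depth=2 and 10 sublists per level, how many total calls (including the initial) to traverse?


At depth 0 (root): 1 call
At depth 1: each of 1 parents calls traverse on 10 children = 10 calls
At depth 2: each of 10 parents calls traverse on 10 children = 100 calls
Total: 1 + 10 + 100 = 111

111


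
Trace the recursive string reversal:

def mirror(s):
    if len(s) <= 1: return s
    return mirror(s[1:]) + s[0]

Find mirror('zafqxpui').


mirror('zafqxpui') = mirror('afqxpui') + 'z'
mirror('afqxpui') = mirror('fqxpui') + 'a'
mirror('fqxpui') = mirror('qxpui') + 'f'
mirror('qxpui') = mirror('xpui') + 'q'
mirror('xpui') = mirror('pui') + 'x'
mirror('pui') = mirror('ui') + 'p'
mirror('ui') = mirror('i') + 'u'
mirror('i') = 'i'  (base case)
Concatenating: 'i' + 'u' + 'p' + 'x' + 'q' + 'f' + 'a' + 'z' = 'iupxqfaz'

iupxqfaz


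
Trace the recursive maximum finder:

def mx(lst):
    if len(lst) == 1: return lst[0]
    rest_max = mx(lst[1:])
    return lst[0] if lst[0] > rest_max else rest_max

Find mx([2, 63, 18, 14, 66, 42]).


mx([2, 63, 18, 14, 66, 42]): compare 2 with mx([63, 18, 14, 66, 42])
mx([63, 18, 14, 66, 42]): compare 63 with mx([18, 14, 66, 42])
mx([18, 14, 66, 42]): compare 18 with mx([14, 66, 42])
mx([14, 66, 42]): compare 14 with mx([66, 42])
mx([66, 42]): compare 66 with mx([42])
mx([42]) = 42  (base case)
Compare 66 with 42 -> 66
Compare 14 with 66 -> 66
Compare 18 with 66 -> 66
Compare 63 with 66 -> 66
Compare 2 with 66 -> 66

66


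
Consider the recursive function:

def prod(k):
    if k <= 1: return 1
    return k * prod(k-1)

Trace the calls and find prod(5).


prod(5)
= 5 * prod(4)
= 5 * 4 * prod(3)
= 5 * 4 * 3 * prod(2)
= 5 * 4 * 3 * 2 * prod(1)
= 5 * 4 * 3 * 2 * 1
= 120

120


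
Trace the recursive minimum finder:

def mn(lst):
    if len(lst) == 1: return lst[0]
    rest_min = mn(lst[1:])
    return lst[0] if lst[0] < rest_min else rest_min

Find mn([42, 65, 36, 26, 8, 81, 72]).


mn([42, 65, 36, 26, 8, 81, 72]): compare 42 with mn([65, 36, 26, 8, 81, 72])
mn([65, 36, 26, 8, 81, 72]): compare 65 with mn([36, 26, 8, 81, 72])
mn([36, 26, 8, 81, 72]): compare 36 with mn([26, 8, 81, 72])
mn([26, 8, 81, 72]): compare 26 with mn([8, 81, 72])
mn([8, 81, 72]): compare 8 with mn([81, 72])
mn([81, 72]): compare 81 with mn([72])
mn([72]) = 72  (base case)
Compare 81 with 72 -> 72
Compare 8 with 72 -> 8
Compare 26 with 8 -> 8
Compare 36 with 8 -> 8
Compare 65 with 8 -> 8
Compare 42 with 8 -> 8

8


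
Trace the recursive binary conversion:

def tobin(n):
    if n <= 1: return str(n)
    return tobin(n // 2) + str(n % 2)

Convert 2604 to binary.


tobin(2604) = tobin(1302) + '0'
tobin(1302) = tobin(651) + '0'
tobin(651) = tobin(325) + '1'
tobin(325) = tobin(162) + '1'
tobin(162) = tobin(81) + '0'
tobin(81) = tobin(40) + '1'
tobin(40) = tobin(20) + '0'
tobin(20) = tobin(10) + '0'
tobin(10) = tobin(5) + '0'
tobin(5) = tobin(2) + '1'
tobin(2) = tobin(1) + '0'
tobin(1) = '1'  (base case)
Concatenating: '1' + '0' + '1' + '0' + '0' + '0' + '1' + '0' + '1' + '1' + '0' + '0' = '101000101100'

101000101100


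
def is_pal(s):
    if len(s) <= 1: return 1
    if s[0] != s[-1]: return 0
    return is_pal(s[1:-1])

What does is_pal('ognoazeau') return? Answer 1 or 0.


is_pal('ognoazeau'): s[0]='o' != s[-1]='u' -> return 0
Result: 0 (not a palindrome)

0


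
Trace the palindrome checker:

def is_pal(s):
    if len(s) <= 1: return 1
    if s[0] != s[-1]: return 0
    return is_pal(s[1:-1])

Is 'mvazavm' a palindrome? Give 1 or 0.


is_pal('mvazavm'): s[0]='m' == s[-1]='m' -> check is_pal('vazav')
is_pal('vazav'): s[0]='v' == s[-1]='v' -> check is_pal('aza')
is_pal('aza'): s[0]='a' == s[-1]='a' -> check is_pal('z')
is_pal('z'): len <= 1 -> return 1  (base case)
Result: 1 (palindrome)

1


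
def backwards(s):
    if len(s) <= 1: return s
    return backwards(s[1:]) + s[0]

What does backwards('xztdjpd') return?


backwards('xztdjpd') = backwards('ztdjpd') + 'x'
backwards('ztdjpd') = backwards('tdjpd') + 'z'
backwards('tdjpd') = backwards('djpd') + 't'
backwards('djpd') = backwards('jpd') + 'd'
backwards('jpd') = backwards('pd') + 'j'
backwards('pd') = backwards('d') + 'p'
backwards('d') = 'd'  (base case)
Concatenating: 'd' + 'p' + 'j' + 'd' + 't' + 'z' + 'x' = 'dpjdtzx'

dpjdtzx


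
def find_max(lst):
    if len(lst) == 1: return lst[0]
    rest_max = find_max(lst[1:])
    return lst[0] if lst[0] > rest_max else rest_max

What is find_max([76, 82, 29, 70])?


find_max([76, 82, 29, 70]): compare 76 with find_max([82, 29, 70])
find_max([82, 29, 70]): compare 82 with find_max([29, 70])
find_max([29, 70]): compare 29 with find_max([70])
find_max([70]) = 70  (base case)
Compare 29 with 70 -> 70
Compare 82 with 70 -> 82
Compare 76 with 82 -> 82

82


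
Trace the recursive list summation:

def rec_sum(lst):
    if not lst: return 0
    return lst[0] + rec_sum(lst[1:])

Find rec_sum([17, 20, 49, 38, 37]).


rec_sum([17, 20, 49, 38, 37]) = 17 + rec_sum([20, 49, 38, 37])
rec_sum([20, 49, 38, 37]) = 20 + rec_sum([49, 38, 37])
rec_sum([49, 38, 37]) = 49 + rec_sum([38, 37])
rec_sum([38, 37]) = 38 + rec_sum([37])
rec_sum([37]) = 37 + rec_sum([])
rec_sum([]) = 0  (base case)
Total: 17 + 20 + 49 + 38 + 37 + 0 = 161

161


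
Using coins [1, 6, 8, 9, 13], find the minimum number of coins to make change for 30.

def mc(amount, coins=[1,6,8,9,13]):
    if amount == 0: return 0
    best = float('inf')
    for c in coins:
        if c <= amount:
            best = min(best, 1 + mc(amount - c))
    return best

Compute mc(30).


Building up with DP:
mc(0) = 0
mc(1) = min(1+mc(0)=1+0=1) = 1
mc(2) = min(1+mc(1)=1+1=2) = 2
mc(3) = min(1+mc(2)=1+2=3) = 3
mc(4) = min(1+mc(3)=1+3=4) = 4
mc(5) = min(1+mc(4)=1+4=5) = 5
mc(6) = min(1+mc(5)=1+5=6, 1+mc(0)=1+0=1) = 1
mc(7) = min(1+mc(6)=1+1=2, 1+mc(1)=1+1=2) = 2
mc(8) = min(1+mc(7)=1+2=3, 1+mc(2)=1+2=3, 1+mc(0)=1+0=1) = 1
mc(9) = min(1+mc(8)=1+1=2, 1+mc(3)=1+3=4, 1+mc(1)=1+1=2, 1+mc(0)=1+0=1) = 1
mc(10) = min(1+mc(9)=1+1=2, 1+mc(4)=1+4=5, 1+mc(2)=1+2=3, 1+mc(1)=1+1=2) = 2
mc(11) = min(1+mc(10)=1+2=3, 1+mc(5)=1+5=6, 1+mc(3)=1+3=4, 1+mc(2)=1+2=3) = 3
mc(12) = min(1+mc(11)=1+3=4, 1+mc(6)=1+1=2, 1+mc(4)=1+4=5, 1+mc(3)=1+3=4) = 2
mc(13) = min(1+mc(12)=1+2=3, 1+mc(7)=1+2=3, 1+mc(5)=1+5=6, 1+mc(4)=1+4=5, 1+mc(0)=1+0=1) = 1
mc(14) = min(1+mc(13)=1+1=2, 1+mc(8)=1+1=2, 1+mc(6)=1+1=2, 1+mc(5)=1+5=6, 1+mc(1)=1+1=2) = 2
mc(15) = min(1+mc(14)=1+2=3, 1+mc(9)=1+1=2, 1+mc(7)=1+2=3, 1+mc(6)=1+1=2, 1+mc(2)=1+2=3) = 2
mc(16) = min(1+mc(15)=1+2=3, 1+mc(10)=1+2=3, 1+mc(8)=1+1=2, 1+mc(7)=1+2=3, 1+mc(3)=1+3=4) = 2
mc(17) = min(1+mc(16)=1+2=3, 1+mc(11)=1+3=4, 1+mc(9)=1+1=2, 1+mc(8)=1+1=2, 1+mc(4)=1+4=5) = 2
mc(18) = min(1+mc(17)=1+2=3, 1+mc(12)=1+2=3, 1+mc(10)=1+2=3, 1+mc(9)=1+1=2, 1+mc(5)=1+5=6) = 2
mc(19) = min(1+mc(18)=1+2=3, 1+mc(13)=1+1=2, 1+mc(11)=1+3=4, 1+mc(10)=1+2=3, 1+mc(6)=1+1=2) = 2
mc(20) = min(1+mc(19)=1+2=3, 1+mc(14)=1+2=3, 1+mc(12)=1+2=3, 1+mc(11)=1+3=4, 1+mc(7)=1+2=3) = 3
mc(21) = min(1+mc(20)=1+3=4, 1+mc(15)=1+2=3, 1+mc(13)=1+1=2, 1+mc(12)=1+2=3, 1+mc(8)=1+1=2) = 2
mc(22) = min(1+mc(21)=1+2=3, 1+mc(16)=1+2=3, 1+mc(14)=1+2=3, 1+mc(13)=1+1=2, 1+mc(9)=1+1=2) = 2
mc(23) = min(1+mc(22)=1+2=3, 1+mc(17)=1+2=3, 1+mc(15)=1+2=3, 1+mc(14)=1+2=3, 1+mc(10)=1+2=3) = 3
mc(24) = min(1+mc(23)=1+3=4, 1+mc(18)=1+2=3, 1+mc(16)=1+2=3, 1+mc(15)=1+2=3, 1+mc(11)=1+3=4) = 3
mc(25) = min(1+mc(24)=1+3=4, 1+mc(19)=1+2=3, 1+mc(17)=1+2=3, 1+mc(16)=1+2=3, 1+mc(12)=1+2=3) = 3
mc(26) = min(1+mc(25)=1+3=4, 1+mc(20)=1+3=4, 1+mc(18)=1+2=3, 1+mc(17)=1+2=3, 1+mc(13)=1+1=2) = 2
mc(27) = min(1+mc(26)=1+2=3, 1+mc(21)=1+2=3, 1+mc(19)=1+2=3, 1+mc(18)=1+2=3, 1+mc(14)=1+2=3) = 3
mc(28) = min(1+mc(27)=1+3=4, 1+mc(22)=1+2=3, 1+mc(20)=1+3=4, 1+mc(19)=1+2=3, 1+mc(15)=1+2=3) = 3
mc(29) = min(1+mc(28)=1+3=4, 1+mc(23)=1+3=4, 1+mc(21)=1+2=3, 1+mc(20)=1+3=4, 1+mc(16)=1+2=3) = 3
mc(30) = min(1+mc(29)=1+3=4, 1+mc(24)=1+3=4, 1+mc(22)=1+2=3, 1+mc(21)=1+2=3, 1+mc(17)=1+2=3) = 3

3


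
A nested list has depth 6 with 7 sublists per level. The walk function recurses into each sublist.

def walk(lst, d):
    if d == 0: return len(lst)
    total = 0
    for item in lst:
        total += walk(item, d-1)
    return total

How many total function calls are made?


At depth 0 (root): 1 call
At depth 1: each of 1 parents calls walk on 7 children = 7 calls
At depth 2: each of 7 parents calls walk on 7 children = 49 calls
At depth 3: each of 49 parents calls walk on 7 children = 343 calls
At depth 4: each of 343 parents calls walk on 7 children = 2401 calls
At depth 5: each of 2401 parents calls walk on 7 children = 16807 calls
At depth 6: each of 16807 parents calls walk on 7 children = 117649 calls
Total: 1 + 7 + 49 + 343 + 2401 + 16807 + 117649 = 137257

137257


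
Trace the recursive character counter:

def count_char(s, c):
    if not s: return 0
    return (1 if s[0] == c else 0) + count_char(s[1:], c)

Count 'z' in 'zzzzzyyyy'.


s[0]='z' == 'z' -> 1
s[0]='z' == 'z' -> 1
s[0]='z' == 'z' -> 1
s[0]='z' == 'z' -> 1
s[0]='z' == 'z' -> 1
s[0]='y' != 'z' -> 0
s[0]='y' != 'z' -> 0
s[0]='y' != 'z' -> 0
s[0]='y' != 'z' -> 0
Sum: 1 + 1 + 1 + 1 + 1 + 0 + 0 + 0 + 0 = 5

5


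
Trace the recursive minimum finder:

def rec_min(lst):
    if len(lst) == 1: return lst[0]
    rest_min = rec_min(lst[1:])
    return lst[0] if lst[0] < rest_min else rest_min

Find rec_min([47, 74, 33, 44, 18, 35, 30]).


rec_min([47, 74, 33, 44, 18, 35, 30]): compare 47 with rec_min([74, 33, 44, 18, 35, 30])
rec_min([74, 33, 44, 18, 35, 30]): compare 74 with rec_min([33, 44, 18, 35, 30])
rec_min([33, 44, 18, 35, 30]): compare 33 with rec_min([44, 18, 35, 30])
rec_min([44, 18, 35, 30]): compare 44 with rec_min([18, 35, 30])
rec_min([18, 35, 30]): compare 18 with rec_min([35, 30])
rec_min([35, 30]): compare 35 with rec_min([30])
rec_min([30]) = 30  (base case)
Compare 35 with 30 -> 30
Compare 18 with 30 -> 18
Compare 44 with 18 -> 18
Compare 33 with 18 -> 18
Compare 74 with 18 -> 18
Compare 47 with 18 -> 18

18


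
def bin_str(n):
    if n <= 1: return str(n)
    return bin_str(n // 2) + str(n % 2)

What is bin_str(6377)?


bin_str(6377) = bin_str(3188) + '1'
bin_str(3188) = bin_str(1594) + '0'
bin_str(1594) = bin_str(797) + '0'
bin_str(797) = bin_str(398) + '1'
bin_str(398) = bin_str(199) + '0'
bin_str(199) = bin_str(99) + '1'
bin_str(99) = bin_str(49) + '1'
bin_str(49) = bin_str(24) + '1'
bin_str(24) = bin_str(12) + '0'
bin_str(12) = bin_str(6) + '0'
bin_str(6) = bin_str(3) + '0'
bin_str(3) = bin_str(1) + '1'
bin_str(1) = '1'  (base case)
Concatenating: '1' + '1' + '0' + '0' + '0' + '1' + '1' + '1' + '0' + '1' + '0' + '0' + '1' = '1100011101001'

1100011101001


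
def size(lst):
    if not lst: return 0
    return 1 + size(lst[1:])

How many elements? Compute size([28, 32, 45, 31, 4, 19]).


size([28, 32, 45, 31, 4, 19]) = 1 + size([32, 45, 31, 4, 19])
size([32, 45, 31, 4, 19]) = 1 + size([45, 31, 4, 19])
size([45, 31, 4, 19]) = 1 + size([31, 4, 19])
size([31, 4, 19]) = 1 + size([4, 19])
size([4, 19]) = 1 + size([19])
size([19]) = 1 + size([])
size([]) = 0  (base case)
Unwinding: 1 + 1 + 1 + 1 + 1 + 1 + 0 = 6

6


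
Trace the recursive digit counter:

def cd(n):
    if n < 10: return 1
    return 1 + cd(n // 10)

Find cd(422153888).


cd(422153888) = 1 + cd(42215388)
cd(42215388) = 1 + cd(4221538)
cd(4221538) = 1 + cd(422153)
cd(422153) = 1 + cd(42215)
cd(42215) = 1 + cd(4221)
cd(4221) = 1 + cd(422)
cd(422) = 1 + cd(42)
cd(42) = 1 + cd(4)
cd(4) = 1  (base case: 4 < 10)
Unwinding: 1 + 1 + 1 + 1 + 1 + 1 + 1 + 1 + 1 = 9

9


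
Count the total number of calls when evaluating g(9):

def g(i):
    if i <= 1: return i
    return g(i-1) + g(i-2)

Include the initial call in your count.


Let C(n) = total calls for g(n)
C(0) = 1, C(1) = 1
C(2) = 1 + C(1) + C(0) = 1 + 1 + 1 = 3
C(3) = 1 + C(2) + C(1) = 1 + 3 + 1 = 5
C(4) = 1 + C(3) + C(2) = 1 + 5 + 3 = 9
C(5) = 1 + C(4) + C(3) = 1 + 9 + 5 = 15
C(6) = 1 + C(5) + C(4) = 1 + 15 + 9 = 25
C(7) = 1 + C(6) + C(5) = 1 + 25 + 15 = 41
C(8) = 1 + C(7) + C(6) = 1 + 41 + 25 = 67
C(9) = 1 + C(8) + C(7) = 1 + 67 + 41 = 109

109


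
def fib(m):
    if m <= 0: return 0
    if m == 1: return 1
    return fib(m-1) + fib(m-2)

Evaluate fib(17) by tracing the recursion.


Computing fib(17) bottom-up:
fib(0) = 0
fib(1) = 1
fib(2) = fib(1) + fib(0) = 1 + 0 = 1
fib(3) = fib(2) + fib(1) = 1 + 1 = 2
fib(4) = fib(3) + fib(2) = 2 + 1 = 3
fib(5) = fib(4) + fib(3) = 3 + 2 = 5
fib(6) = fib(5) + fib(4) = 5 + 3 = 8
fib(7) = fib(6) + fib(5) = 8 + 5 = 13
fib(8) = fib(7) + fib(6) = 13 + 8 = 21
fib(9) = fib(8) + fib(7) = 21 + 13 = 34
fib(10) = fib(9) + fib(8) = 34 + 21 = 55
fib(11) = fib(10) + fib(9) = 55 + 34 = 89
fib(12) = fib(11) + fib(10) = 89 + 55 = 144
fib(13) = fib(12) + fib(11) = 144 + 89 = 233
fib(14) = fib(13) + fib(12) = 233 + 144 = 377
fib(15) = fib(14) + fib(13) = 377 + 233 = 610
fib(16) = fib(15) + fib(14) = 610 + 377 = 987
fib(17) = fib(16) + fib(15) = 987 + 610 = 1597

1597
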